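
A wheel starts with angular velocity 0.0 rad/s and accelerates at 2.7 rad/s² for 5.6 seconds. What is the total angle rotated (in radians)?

θ = ω₀t + ½αt² = 0.0×5.6 + ½×2.7×5.6² = 42.34 rad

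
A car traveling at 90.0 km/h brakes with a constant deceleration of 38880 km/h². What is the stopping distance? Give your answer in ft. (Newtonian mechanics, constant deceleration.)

v₀ = 90.0 km/h × 0.2777777777777778 = 25.0 m/s
a = 38880 km/h² × 7.716049382716049e-05 = 3.0 m/s²
d = v₀² / (2a) = 25.0² / (2 × 3.0) = 625.0 / 6.0 = 104.167 m
d = 104.167 m / 0.3048 = 341.8 ft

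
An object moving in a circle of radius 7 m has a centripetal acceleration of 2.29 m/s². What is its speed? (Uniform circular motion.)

v = √(a_c × r) = √(2.29 × 7) = 4.0 m/s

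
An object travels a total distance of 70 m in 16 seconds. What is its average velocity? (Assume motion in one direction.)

v_avg = Δd / Δt = 70 / 16 = 4.38 m/s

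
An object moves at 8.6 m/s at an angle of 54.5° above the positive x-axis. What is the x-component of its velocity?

vₓ = v cos(θ) = 8.6 × cos(54.5°) = 4.99 m/s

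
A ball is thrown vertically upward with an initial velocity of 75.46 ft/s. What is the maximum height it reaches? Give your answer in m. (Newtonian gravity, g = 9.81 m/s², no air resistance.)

v₀ = 75.46 ft/s × 0.3048 = 23.0002 m/s
h_max = v₀² / (2g) = 23.0002² / (2 × 9.81) = 529.009 / 19.62 = 26.96 m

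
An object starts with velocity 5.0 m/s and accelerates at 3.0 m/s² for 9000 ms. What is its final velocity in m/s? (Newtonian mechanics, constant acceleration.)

t = 9000 ms × 0.001 = 9.0 s
v = v₀ + a × t = 5.0 + 3.0 × 9.0 = 32.0 m/s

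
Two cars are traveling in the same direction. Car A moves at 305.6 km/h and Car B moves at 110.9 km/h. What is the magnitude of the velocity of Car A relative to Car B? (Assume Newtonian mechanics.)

v_rel = |v_A - v_B| = |305.6 - 110.9| = 194.7 km/h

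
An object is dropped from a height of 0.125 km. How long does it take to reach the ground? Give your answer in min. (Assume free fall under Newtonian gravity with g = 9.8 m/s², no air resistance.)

h = 0.125 km × 1000.0 = 125.0 m
t = √(2h/g) = √(2 × 125.0 / 9.8) = 5.05076 s
t = 5.05076 s / 60.0 = 0.08418 min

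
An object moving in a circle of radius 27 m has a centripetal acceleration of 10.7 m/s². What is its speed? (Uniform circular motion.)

v = √(a_c × r) = √(10.7 × 27) = 17.0 m/s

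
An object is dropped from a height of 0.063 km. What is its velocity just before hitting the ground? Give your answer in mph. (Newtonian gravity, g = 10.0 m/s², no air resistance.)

h = 0.063 km × 1000.0 = 63.0 m
v = √(2gh) = √(2 × 10.0 × 63.0) = 35.4965 m/s
v = 35.4965 m/s / 0.44704 = 79.4 mph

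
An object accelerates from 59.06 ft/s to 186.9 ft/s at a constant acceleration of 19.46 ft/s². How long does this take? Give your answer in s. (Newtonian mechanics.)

v₀ = 59.06 ft/s × 0.3048 = 18.0015 m/s
v = 186.9 ft/s × 0.3048 = 56.9671 m/s
a = 19.46 ft/s² × 0.3048 = 5.93141 m/s²
t = (v - v₀) / a = (56.9671 - 18.0015) / 5.93141 = 6.569 s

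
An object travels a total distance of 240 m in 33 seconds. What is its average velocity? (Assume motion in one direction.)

v_avg = Δd / Δt = 240 / 33 = 7.27 m/s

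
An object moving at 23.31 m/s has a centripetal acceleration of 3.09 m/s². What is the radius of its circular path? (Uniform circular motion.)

r = v²/a_c = 23.31²/3.09 = 175.84 m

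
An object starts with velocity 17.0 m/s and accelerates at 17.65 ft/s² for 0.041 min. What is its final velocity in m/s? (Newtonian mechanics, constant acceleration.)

a = 17.65 ft/s² × 0.3048 = 5.37972 m/s²
t = 0.041 min × 60.0 = 2.46 s
v = v₀ + a × t = 17.0 + 5.37972 × 2.46 = 30.23 m/s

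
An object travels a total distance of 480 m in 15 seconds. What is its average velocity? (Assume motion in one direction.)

v_avg = Δd / Δt = 480 / 15 = 32.0 m/s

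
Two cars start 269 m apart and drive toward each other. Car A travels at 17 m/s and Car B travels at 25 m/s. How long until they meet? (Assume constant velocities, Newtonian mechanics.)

Combined speed: v_combined = 17 + 25 = 42 m/s
Time to meet: t = d/v_combined = 269/42 = 6.4 s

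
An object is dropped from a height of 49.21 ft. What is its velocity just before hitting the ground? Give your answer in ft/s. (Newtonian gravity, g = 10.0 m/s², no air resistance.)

h = 49.21 ft × 0.3048 = 14.9992 m
v = √(2gh) = √(2 × 10.0 × 14.9992) = 17.32 m/s
v = 17.32 m/s / 0.3048 = 56.82 ft/s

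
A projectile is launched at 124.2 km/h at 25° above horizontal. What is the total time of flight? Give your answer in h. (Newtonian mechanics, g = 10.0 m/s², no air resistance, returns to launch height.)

v₀ = 124.2 km/h × 0.2777777777777778 = 34.5 m/s
T = 2 × v₀ × sin(θ) / g = 2 × 34.5 × sin(25°) / 10.0 = 2 × 34.5 × 0.422618 / 10.0 = 2.91606 s
T = 2.91606 s / 3600.0 = 0.00081 h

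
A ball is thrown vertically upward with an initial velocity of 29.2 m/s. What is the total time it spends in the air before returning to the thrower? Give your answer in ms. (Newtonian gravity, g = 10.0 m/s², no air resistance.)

t_total = 2 × v₀ / g = 2 × 29.2 / 10.0 = 5.84 s
t_total = 5.84 s / 0.001 = 5840 ms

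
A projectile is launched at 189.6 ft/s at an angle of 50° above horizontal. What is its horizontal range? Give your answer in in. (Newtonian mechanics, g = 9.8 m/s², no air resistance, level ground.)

v₀ = 189.6 ft/s × 0.3048 = 57.7901 m/s
R = v₀² × sin(2θ) / g = 57.7901² × sin(2 × 50°) / 9.8 = 3339.7 × 0.984808 / 9.8 = 335.608 m
R = 335.608 m / 0.0254 = 13210 in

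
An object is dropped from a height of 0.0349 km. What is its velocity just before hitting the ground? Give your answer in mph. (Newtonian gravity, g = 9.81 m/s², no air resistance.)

h = 0.0349 km × 1000.0 = 34.9 m
v = √(2gh) = √(2 × 9.81 × 34.9) = 26.1675 m/s
v = 26.1675 m/s / 0.44704 = 58.54 mph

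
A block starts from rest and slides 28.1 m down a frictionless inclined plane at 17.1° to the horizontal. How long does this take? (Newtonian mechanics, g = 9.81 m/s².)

a = g sin(θ) = 9.81 × sin(17.1°) = 2.8845 m/s²
t = √(2d/a) = √(2 × 28.1 / 2.8845) = 4.41 s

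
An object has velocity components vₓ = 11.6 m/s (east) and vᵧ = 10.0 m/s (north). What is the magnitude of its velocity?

|v| = √(vₓ² + vᵧ²) = √(11.6² + 10.0²) = √(234.56) = 15.32 m/s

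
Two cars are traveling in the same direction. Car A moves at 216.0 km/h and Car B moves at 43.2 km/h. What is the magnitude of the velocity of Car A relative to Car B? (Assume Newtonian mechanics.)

v_rel = |v_A - v_B| = |216.0 - 43.2| = 172.8 km/h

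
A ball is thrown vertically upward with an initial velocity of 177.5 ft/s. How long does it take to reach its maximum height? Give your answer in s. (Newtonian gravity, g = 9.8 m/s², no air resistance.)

v₀ = 177.5 ft/s × 0.3048 = 54.102 m/s
t_up = v₀ / g = 54.102 / 9.8 = 5.521 s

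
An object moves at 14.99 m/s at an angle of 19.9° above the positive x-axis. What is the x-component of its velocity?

vₓ = v cos(θ) = 14.99 × cos(19.9°) = 14.09 m/s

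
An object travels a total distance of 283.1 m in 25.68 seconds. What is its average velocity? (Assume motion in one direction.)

v_avg = Δd / Δt = 283.1 / 25.68 = 11.02 m/s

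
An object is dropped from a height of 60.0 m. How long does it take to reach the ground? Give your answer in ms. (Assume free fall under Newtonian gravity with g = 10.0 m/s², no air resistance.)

t = √(2h/g) = √(2 × 60.0 / 10.0) = 3.4641 s
t = 3.4641 s / 0.001 = 3464 ms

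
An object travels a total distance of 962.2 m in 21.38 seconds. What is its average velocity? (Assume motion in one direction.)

v_avg = Δd / Δt = 962.2 / 21.38 = 45.0 m/s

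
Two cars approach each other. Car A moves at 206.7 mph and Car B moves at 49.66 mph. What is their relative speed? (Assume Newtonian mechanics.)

v_rel = v_A + v_B = 206.7 + 49.66 = 256.36 mph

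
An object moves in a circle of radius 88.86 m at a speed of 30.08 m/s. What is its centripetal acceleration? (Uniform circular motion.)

a_c = v²/r = 30.08²/88.86 = 904.8064/88.86 = 10.18 m/s²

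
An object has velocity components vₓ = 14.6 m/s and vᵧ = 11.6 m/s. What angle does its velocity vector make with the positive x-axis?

θ = arctan(vᵧ/vₓ) = arctan(11.6/14.6) = 38.47°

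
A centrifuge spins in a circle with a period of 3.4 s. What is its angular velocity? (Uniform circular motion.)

ω = 2π/T = 2π/3.4 = 1.848 rad/s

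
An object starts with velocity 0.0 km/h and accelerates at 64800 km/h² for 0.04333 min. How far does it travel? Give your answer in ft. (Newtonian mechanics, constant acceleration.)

v₀ = 0.0 km/h × 0.2777777777777778 = 0.0 m/s
a = 64800 km/h² × 7.716049382716049e-05 = 5.0 m/s²
t = 0.04333 min × 60.0 = 2.5998 s
d = v₀ × t + ½ × a × t² = 0.0 × 2.5998 + 0.5 × 5.0 × 2.5998² = 16.8974 m
d = 16.8974 m / 0.3048 = 55.44 ft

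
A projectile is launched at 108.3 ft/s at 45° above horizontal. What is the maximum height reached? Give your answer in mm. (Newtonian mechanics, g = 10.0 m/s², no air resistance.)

v₀ = 108.3 ft/s × 0.3048 = 33.0098 m/s
H = v₀² × sin²(θ) / (2g) = 33.0098² × sin(45°)² / (2 × 10.0) = 1089.65 × 0.5 / 20.0 = 27.2413 m
H = 27.2413 m / 0.001 = 27240 mm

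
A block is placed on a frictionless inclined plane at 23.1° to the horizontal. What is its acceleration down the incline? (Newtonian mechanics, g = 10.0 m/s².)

a = g sin(θ) = 10.0 × sin(23.1°) = 10.0 × 0.3923 = 3.92 m/s²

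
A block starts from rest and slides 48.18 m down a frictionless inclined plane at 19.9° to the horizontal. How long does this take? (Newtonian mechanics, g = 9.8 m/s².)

a = g sin(θ) = 9.8 × sin(19.9°) = 3.3357 m/s²
t = √(2d/a) = √(2 × 48.18 / 3.3357) = 5.37 s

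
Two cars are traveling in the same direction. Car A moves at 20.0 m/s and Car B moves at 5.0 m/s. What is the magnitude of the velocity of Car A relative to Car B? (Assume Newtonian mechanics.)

v_rel = |v_A - v_B| = |20.0 - 5.0| = 15.0 m/s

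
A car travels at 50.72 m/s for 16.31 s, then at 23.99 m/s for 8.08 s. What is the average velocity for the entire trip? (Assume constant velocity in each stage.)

d₁ = v₁t₁ = 50.72 × 16.31 = 827.2432 m
d₂ = v₂t₂ = 23.99 × 8.08 = 193.8392 m
d_total = 1021.0824 m, t_total = 24.39 s
v_avg = d_total/t_total = 1021.0824/24.39 = 41.86 m/s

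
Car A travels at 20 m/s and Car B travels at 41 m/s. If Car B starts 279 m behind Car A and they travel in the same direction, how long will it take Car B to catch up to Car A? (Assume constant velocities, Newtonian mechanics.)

Relative speed: v_rel = 41 - 20 = 21 m/s
Time to catch: t = d₀/v_rel = 279/21 = 13.29 s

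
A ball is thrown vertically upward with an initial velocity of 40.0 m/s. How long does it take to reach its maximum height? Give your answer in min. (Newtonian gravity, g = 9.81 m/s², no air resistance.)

t_up = v₀ / g = 40.0 / 9.81 = 4.07747 s
t_up = 4.07747 s / 60.0 = 0.06796 min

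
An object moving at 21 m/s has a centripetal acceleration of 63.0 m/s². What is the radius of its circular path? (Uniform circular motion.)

r = v²/a_c = 21²/63.0 = 7.0 m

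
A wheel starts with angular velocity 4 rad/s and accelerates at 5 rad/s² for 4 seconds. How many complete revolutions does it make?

θ = ω₀t + ½αt² = 4×4 + ½×5×4² = 56.0 rad
Total revolutions = θ/(2π) = 56.0/(2π) = 8.91
Complete revolutions = ⌊8.91⌋ = 8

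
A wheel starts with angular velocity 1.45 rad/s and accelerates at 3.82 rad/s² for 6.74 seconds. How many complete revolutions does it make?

θ = ω₀t + ½αt² = 1.45×6.74 + ½×3.82×6.74² = 96.539716 rad
Total revolutions = θ/(2π) = 96.539716/(2π) = 15.36
Complete revolutions = ⌊15.36⌋ = 15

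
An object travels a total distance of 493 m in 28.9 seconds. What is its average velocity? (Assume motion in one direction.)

v_avg = Δd / Δt = 493 / 28.9 = 17.06 m/s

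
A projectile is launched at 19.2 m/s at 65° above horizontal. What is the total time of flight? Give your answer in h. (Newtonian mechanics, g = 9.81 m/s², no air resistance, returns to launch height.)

T = 2 × v₀ × sin(θ) / g = 2 × 19.2 × sin(65°) / 9.81 = 2 × 19.2 × 0.906308 / 9.81 = 3.54763 s
T = 3.54763 s / 3600.0 = 0.0009855 h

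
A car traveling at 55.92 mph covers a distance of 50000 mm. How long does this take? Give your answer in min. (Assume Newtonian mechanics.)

d = 50000 mm × 0.001 = 50.0 m
v = 55.92 mph × 0.44704 = 24.9985 m/s
t = d / v = 50.0 / 24.9985 = 2.00012 s
t = 2.00012 s / 60.0 = 0.03334 min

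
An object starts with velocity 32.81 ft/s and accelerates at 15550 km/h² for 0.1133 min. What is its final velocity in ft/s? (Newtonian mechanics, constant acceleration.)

v₀ = 32.81 ft/s × 0.3048 = 10.0005 m/s
a = 15550 km/h² × 7.716049382716049e-05 = 1.19985 m/s²
t = 0.1133 min × 60.0 = 6.798 s
v = v₀ + a × t = 10.0005 + 1.19985 × 6.798 = 18.1571 m/s
v = 18.1571 m/s / 0.3048 = 59.57 ft/s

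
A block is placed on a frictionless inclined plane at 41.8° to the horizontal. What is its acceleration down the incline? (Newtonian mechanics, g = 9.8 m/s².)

a = g sin(θ) = 9.8 × sin(41.8°) = 9.8 × 0.6665 = 6.53 m/s²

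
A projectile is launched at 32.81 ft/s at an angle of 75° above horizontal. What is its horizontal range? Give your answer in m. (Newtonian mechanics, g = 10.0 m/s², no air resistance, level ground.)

v₀ = 32.81 ft/s × 0.3048 = 10.00049 m/s
R = v₀² × sin(2θ) / g = 10.00049² × sin(2 × 75°) / 10.0 = 100.0098 × 0.5 / 10.0 = 5.0 m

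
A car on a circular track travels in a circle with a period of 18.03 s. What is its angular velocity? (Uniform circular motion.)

ω = 2π/T = 2π/18.03 = 0.3485 rad/s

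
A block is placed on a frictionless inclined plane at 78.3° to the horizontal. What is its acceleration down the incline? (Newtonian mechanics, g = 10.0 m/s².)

a = g sin(θ) = 10.0 × sin(78.3°) = 10.0 × 0.9792 = 9.79 m/s²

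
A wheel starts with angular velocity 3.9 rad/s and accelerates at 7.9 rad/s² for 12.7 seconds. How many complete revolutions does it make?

θ = ω₀t + ½αt² = 3.9×12.7 + ½×7.9×12.7² = 686.6255 rad
Total revolutions = θ/(2π) = 686.6255/(2π) = 109.28
Complete revolutions = ⌊109.28⌋ = 109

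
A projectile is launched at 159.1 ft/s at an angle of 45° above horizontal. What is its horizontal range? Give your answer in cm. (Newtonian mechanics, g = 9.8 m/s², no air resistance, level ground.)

v₀ = 159.1 ft/s × 0.3048 = 48.4937 m/s
R = v₀² × sin(2θ) / g = 48.4937² × sin(2 × 45°) / 9.8 = 2351.64 × 1.0 / 9.8 = 239.963 m
R = 239.963 m / 0.01 = 24000 cm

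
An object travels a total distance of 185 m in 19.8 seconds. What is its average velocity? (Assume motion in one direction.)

v_avg = Δd / Δt = 185 / 19.8 = 9.34 m/s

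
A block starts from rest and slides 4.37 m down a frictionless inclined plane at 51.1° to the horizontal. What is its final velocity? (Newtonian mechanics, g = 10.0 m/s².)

a = g sin(θ) = 10.0 × sin(51.1°) = 7.7824 m/s²
v = √(2ad) = √(2 × 7.7824 × 4.37) = 8.25 m/s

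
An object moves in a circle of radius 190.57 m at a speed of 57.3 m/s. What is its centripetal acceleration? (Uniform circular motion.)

a_c = v²/r = 57.3²/190.57 = 3283.29/190.57 = 17.23 m/s²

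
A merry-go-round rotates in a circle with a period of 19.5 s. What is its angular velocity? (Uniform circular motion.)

ω = 2π/T = 2π/19.5 = 0.3222 rad/s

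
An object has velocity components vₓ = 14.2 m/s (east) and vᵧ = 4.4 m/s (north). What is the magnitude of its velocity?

|v| = √(vₓ² + vᵧ²) = √(14.2² + 4.4²) = √(221.0) = 14.87 m/s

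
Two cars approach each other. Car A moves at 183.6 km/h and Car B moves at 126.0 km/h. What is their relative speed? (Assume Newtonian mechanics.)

v_rel = v_A + v_B = 183.6 + 126.0 = 309.6 km/h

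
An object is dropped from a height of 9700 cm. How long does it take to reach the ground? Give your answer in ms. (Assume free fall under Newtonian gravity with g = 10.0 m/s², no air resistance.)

h = 9700 cm × 0.01 = 97.0 m
t = √(2h/g) = √(2 × 97.0 / 10.0) = 4.40454 s
t = 4.40454 s / 0.001 = 4405 ms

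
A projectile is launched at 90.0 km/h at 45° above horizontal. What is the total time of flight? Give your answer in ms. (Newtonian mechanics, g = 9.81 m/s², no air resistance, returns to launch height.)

v₀ = 90.0 km/h × 0.2777777777777778 = 25.0 m/s
T = 2 × v₀ × sin(θ) / g = 2 × 25.0 × sin(45°) / 9.81 = 2 × 25.0 × 0.707107 / 9.81 = 3.60401 s
T = 3.60401 s / 0.001 = 3604 ms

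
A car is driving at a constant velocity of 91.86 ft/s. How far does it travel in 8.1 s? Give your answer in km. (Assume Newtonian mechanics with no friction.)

v = 91.86 ft/s × 0.3048 = 27.9989 m/s
d = v × t = 27.9989 × 8.1 = 226.791 m
d = 226.791 m / 1000.0 = 0.2268 km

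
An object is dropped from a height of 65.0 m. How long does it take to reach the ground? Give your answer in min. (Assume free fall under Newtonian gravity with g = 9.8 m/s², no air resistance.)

t = √(2h/g) = √(2 × 65.0 / 9.8) = 3.64216 s
t = 3.64216 s / 60.0 = 0.0607 min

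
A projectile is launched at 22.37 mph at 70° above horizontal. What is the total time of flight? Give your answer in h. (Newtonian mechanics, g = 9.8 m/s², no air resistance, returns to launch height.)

v₀ = 22.37 mph × 0.44704 = 10.0003 m/s
T = 2 × v₀ × sin(θ) / g = 2 × 10.0003 × sin(70°) / 9.8 = 2 × 10.0003 × 0.939693 / 9.8 = 1.9178 s
T = 1.9178 s / 3600.0 = 0.0005327 h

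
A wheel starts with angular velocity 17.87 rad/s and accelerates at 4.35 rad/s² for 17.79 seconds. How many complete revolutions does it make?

θ = ω₀t + ½αt² = 17.87×17.79 + ½×4.35×17.79² = 1006.2602175 rad
Total revolutions = θ/(2π) = 1006.2602175/(2π) = 160.15
Complete revolutions = ⌊160.15⌋ = 160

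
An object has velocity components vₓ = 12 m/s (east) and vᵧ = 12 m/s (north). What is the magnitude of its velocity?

|v| = √(vₓ² + vᵧ²) = √(12² + 12²) = √(288) = 16.97 m/s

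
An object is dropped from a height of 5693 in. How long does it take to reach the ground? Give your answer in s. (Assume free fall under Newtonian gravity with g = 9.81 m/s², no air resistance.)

h = 5693 in × 0.0254 = 144.602 m
t = √(2h/g) = √(2 × 144.602 / 9.81) = 5.43 s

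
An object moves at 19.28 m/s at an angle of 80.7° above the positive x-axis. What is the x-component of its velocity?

vₓ = v cos(θ) = 19.28 × cos(80.7°) = 3.12 m/s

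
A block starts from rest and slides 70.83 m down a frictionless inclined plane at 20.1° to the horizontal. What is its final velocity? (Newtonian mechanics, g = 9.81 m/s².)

a = g sin(θ) = 9.81 × sin(20.1°) = 3.3713 m/s²
v = √(2ad) = √(2 × 3.3713 × 70.83) = 21.85 m/s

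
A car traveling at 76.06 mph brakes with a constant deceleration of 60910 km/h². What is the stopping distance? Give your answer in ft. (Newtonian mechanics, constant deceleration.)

v₀ = 76.06 mph × 0.44704 = 34.0019 m/s
a = 60910 km/h² × 7.716049382716049e-05 = 4.69985 m/s²
d = v₀² / (2a) = 34.0019² / (2 × 4.69985) = 1156.13 / 9.3997 = 122.996 m
d = 122.996 m / 0.3048 = 403.5 ft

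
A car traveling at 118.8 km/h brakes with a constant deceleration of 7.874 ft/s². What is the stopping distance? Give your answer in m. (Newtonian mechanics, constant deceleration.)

v₀ = 118.8 km/h × 0.2777777777777778 = 33.0 m/s
a = 7.874 ft/s² × 0.3048 = 2.4 m/s²
d = v₀² / (2a) = 33.0² / (2 × 2.4) = 1089.0 / 4.8 = 226.9 m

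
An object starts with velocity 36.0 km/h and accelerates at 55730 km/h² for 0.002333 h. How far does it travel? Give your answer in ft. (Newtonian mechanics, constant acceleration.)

v₀ = 36.0 km/h × 0.2777777777777778 = 10.0 m/s
a = 55730 km/h² × 7.716049382716049e-05 = 4.30015 m/s²
t = 0.002333 h × 3600.0 = 8.3988 s
d = v₀ × t + ½ × a × t² = 10.0 × 8.3988 + 0.5 × 4.30015 × 8.3988² = 235.654 m
d = 235.654 m / 0.3048 = 773.1 ft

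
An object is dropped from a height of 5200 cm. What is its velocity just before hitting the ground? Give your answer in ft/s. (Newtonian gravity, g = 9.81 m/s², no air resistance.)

h = 5200 cm × 0.01 = 52.0 m
v = √(2gh) = √(2 × 9.81 × 52.0) = 31.9412 m/s
v = 31.9412 m/s / 0.3048 = 104.8 ft/s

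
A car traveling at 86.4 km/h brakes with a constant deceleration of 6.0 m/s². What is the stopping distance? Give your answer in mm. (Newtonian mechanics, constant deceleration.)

v₀ = 86.4 km/h × 0.2777777777777778 = 24.0 m/s
d = v₀² / (2a) = 24.0² / (2 × 6.0) = 576.0 / 12.0 = 48.0 m
d = 48.0 m / 0.001 = 48000 mm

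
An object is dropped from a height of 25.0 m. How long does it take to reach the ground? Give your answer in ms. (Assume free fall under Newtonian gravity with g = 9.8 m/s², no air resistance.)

t = √(2h/g) = √(2 × 25.0 / 9.8) = 2.25877 s
t = 2.25877 s / 0.001 = 2259 ms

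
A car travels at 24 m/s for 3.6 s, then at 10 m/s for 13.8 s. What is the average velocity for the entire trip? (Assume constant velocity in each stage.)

d₁ = v₁t₁ = 24 × 3.6 = 86.4 m
d₂ = v₂t₂ = 10 × 13.8 = 138.0 m
d_total = 224.4 m, t_total = 17.4 s
v_avg = d_total/t_total = 224.4/17.4 = 12.9 m/s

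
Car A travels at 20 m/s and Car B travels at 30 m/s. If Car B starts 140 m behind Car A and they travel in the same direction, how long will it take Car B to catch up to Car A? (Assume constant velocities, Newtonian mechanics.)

Relative speed: v_rel = 30 - 20 = 10 m/s
Time to catch: t = d₀/v_rel = 140/10 = 14.0 s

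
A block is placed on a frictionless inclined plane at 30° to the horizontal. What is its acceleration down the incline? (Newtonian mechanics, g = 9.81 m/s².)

a = g sin(θ) = 9.81 × sin(30°) = 9.81 × 0.5 = 4.91 m/s²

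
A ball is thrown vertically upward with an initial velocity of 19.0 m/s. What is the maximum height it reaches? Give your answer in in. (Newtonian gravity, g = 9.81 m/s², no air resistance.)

h_max = v₀² / (2g) = 19.0² / (2 × 9.81) = 361.0 / 19.62 = 18.3996 m
h_max = 18.3996 m / 0.0254 = 724.4 in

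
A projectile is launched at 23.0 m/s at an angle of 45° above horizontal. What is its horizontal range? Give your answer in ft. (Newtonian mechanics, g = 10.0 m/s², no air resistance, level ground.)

R = v₀² × sin(2θ) / g = 23.0² × sin(2 × 45°) / 10.0 = 529.0 × 1.0 / 10.0 = 52.9 m
R = 52.9 m / 0.3048 = 173.6 ft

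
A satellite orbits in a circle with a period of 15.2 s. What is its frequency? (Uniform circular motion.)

f = 1/T = 1/15.2 = 0.0658 Hz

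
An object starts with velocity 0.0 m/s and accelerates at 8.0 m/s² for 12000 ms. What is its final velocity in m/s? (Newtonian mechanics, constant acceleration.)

t = 12000 ms × 0.001 = 12.0 s
v = v₀ + a × t = 0.0 + 8.0 × 12.0 = 96.0 m/s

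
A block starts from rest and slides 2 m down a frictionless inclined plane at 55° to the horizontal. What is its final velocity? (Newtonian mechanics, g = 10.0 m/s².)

a = g sin(θ) = 10.0 × sin(55°) = 8.1915 m/s²
v = √(2ad) = √(2 × 8.1915 × 2) = 5.72 m/s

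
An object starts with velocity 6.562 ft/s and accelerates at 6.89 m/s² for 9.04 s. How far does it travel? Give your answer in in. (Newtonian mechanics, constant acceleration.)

v₀ = 6.562 ft/s × 0.3048 = 2.0001 m/s
d = v₀ × t + ½ × a × t² = 2.0001 × 9.04 + 0.5 × 6.89 × 9.04² = 299.612 m
d = 299.612 m / 0.0254 = 11800 in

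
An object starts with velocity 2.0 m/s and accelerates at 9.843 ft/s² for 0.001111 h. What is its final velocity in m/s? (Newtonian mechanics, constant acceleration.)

a = 9.843 ft/s² × 0.3048 = 3.00015 m/s²
t = 0.001111 h × 3600.0 = 3.9996 s
v = v₀ + a × t = 2.0 + 3.00015 × 3.9996 = 14.0 m/s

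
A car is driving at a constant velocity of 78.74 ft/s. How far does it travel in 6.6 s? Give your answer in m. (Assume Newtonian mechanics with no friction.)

v = 78.74 ft/s × 0.3048 = 24.0 m/s
d = v × t = 24.0 × 6.6 = 158.4 m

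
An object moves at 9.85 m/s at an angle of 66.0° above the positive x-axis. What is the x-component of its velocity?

vₓ = v cos(θ) = 9.85 × cos(66.0°) = 4.01 m/s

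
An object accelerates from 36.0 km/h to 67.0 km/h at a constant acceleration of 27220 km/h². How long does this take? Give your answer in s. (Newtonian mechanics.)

v₀ = 36.0 km/h × 0.2777777777777778 = 10.0 m/s
v = 67.0 km/h × 0.2777777777777778 = 18.6111 m/s
a = 27220 km/h² × 7.716049382716049e-05 = 2.10031 m/s²
t = (v - v₀) / a = (18.6111 - 10.0) / 2.10031 = 4.1 s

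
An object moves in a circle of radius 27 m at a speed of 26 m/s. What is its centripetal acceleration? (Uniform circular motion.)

a_c = v²/r = 26²/27 = 676/27 = 25.04 m/s²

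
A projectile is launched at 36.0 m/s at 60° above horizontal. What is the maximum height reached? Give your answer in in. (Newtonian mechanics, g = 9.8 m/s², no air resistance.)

H = v₀² × sin²(θ) / (2g) = 36.0² × sin(60°)² / (2 × 9.8) = 1296.0 × 0.75 / 19.6 = 49.5918 m
H = 49.5918 m / 0.0254 = 1952 in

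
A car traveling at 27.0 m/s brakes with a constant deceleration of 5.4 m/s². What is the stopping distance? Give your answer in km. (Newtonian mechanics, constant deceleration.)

d = v₀² / (2a) = 27.0² / (2 × 5.4) = 729.0 / 10.8 = 67.5 m
d = 67.5 m / 1000.0 = 0.0675 km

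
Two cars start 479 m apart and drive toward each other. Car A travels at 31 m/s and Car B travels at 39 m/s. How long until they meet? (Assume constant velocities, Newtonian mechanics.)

Combined speed: v_combined = 31 + 39 = 70 m/s
Time to meet: t = d/v_combined = 479/70 = 6.84 s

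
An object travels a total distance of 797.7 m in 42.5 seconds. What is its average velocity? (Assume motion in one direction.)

v_avg = Δd / Δt = 797.7 / 42.5 = 18.77 m/s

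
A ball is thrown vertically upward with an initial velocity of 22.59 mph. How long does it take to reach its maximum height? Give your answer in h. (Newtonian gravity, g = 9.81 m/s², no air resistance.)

v₀ = 22.59 mph × 0.44704 = 10.09863 m/s
t_up = v₀ / g = 10.09863 / 9.81 = 1.029422 s
t_up = 1.029422 s / 3600.0 = 0.000286 h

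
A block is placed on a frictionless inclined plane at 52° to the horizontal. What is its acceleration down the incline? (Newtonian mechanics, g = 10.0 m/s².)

a = g sin(θ) = 10.0 × sin(52°) = 10.0 × 0.788 = 7.88 m/s²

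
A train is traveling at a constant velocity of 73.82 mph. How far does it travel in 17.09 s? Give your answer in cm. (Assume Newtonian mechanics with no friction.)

v = 73.82 mph × 0.44704 = 33.0005 m/s
d = v × t = 33.0005 × 17.09 = 563.979 m
d = 563.979 m / 0.01 = 56400 cm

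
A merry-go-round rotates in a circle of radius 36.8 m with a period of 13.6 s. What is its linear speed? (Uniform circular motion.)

v = 2πr/T = 2π×36.8/13.6 = 17.0 m/s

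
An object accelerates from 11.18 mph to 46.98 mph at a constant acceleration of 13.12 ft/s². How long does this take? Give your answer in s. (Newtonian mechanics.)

v₀ = 11.18 mph × 0.44704 = 4.99791 m/s
v = 46.98 mph × 0.44704 = 21.0019 m/s
a = 13.12 ft/s² × 0.3048 = 3.99898 m/s²
t = (v - v₀) / a = (21.0019 - 4.99791) / 3.99898 = 4.002 s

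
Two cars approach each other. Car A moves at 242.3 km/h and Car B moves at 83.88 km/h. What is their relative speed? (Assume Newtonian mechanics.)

v_rel = v_A + v_B = 242.3 + 83.88 = 326.18 km/h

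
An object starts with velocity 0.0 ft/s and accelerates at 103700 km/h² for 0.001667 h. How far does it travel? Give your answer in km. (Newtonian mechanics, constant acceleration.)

v₀ = 0.0 ft/s × 0.3048 = 0.0 m/s
a = 103700 km/h² × 7.716049382716049e-05 = 8.00154 m/s²
t = 0.001667 h × 3600.0 = 6.0012 s
d = v₀ × t + ½ × a × t² = 0.0 × 6.0012 + 0.5 × 8.00154 × 6.0012² = 144.085 m
d = 144.085 m / 1000.0 = 0.1441 km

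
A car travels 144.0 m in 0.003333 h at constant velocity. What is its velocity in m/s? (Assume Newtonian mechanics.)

t = 0.003333 h × 3600.0 = 11.9988 s
v = d / t = 144.0 / 11.9988 = 12.0 m/s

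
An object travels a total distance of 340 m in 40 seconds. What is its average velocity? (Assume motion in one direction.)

v_avg = Δd / Δt = 340 / 40 = 8.5 m/s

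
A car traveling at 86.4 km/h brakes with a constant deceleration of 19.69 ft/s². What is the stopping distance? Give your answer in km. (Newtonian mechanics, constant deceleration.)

v₀ = 86.4 km/h × 0.2777777777777778 = 24.0 m/s
a = 19.69 ft/s² × 0.3048 = 6.00151 m/s²
d = v₀² / (2a) = 24.0² / (2 × 6.00151) = 576.0 / 12.003 = 47.988 m
d = 47.988 m / 1000.0 = 0.04799 km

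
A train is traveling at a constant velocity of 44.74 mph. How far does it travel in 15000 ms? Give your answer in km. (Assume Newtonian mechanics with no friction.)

v = 44.74 mph × 0.44704 = 20.0006 m/s
t = 15000 ms × 0.001 = 15.0 s
d = v × t = 20.0006 × 15.0 = 300.009 m
d = 300.009 m / 1000.0 = 0.3 km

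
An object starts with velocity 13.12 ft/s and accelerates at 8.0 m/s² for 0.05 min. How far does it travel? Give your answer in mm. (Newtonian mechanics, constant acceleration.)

v₀ = 13.12 ft/s × 0.3048 = 3.99898 m/s
t = 0.05 min × 60.0 = 3.0 s
d = v₀ × t + ½ × a × t² = 3.99898 × 3.0 + 0.5 × 8.0 × 3.0² = 47.9969 m
d = 47.9969 m / 0.001 = 48000 mm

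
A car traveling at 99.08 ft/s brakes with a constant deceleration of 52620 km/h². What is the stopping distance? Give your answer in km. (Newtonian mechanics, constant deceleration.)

v₀ = 99.08 ft/s × 0.3048 = 30.1996 m/s
a = 52620 km/h² × 7.716049382716049e-05 = 4.06019 m/s²
d = v₀² / (2a) = 30.1996² / (2 × 4.06019) = 912.016 / 8.12038 = 112.312 m
d = 112.312 m / 1000.0 = 0.1123 km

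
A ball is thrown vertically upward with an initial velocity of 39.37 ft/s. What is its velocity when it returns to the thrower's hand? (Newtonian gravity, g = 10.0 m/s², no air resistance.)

By conservation of energy (no air resistance), the ball returns to the throw height with the same speed as launch, but directed downward.
|v_ground| = v₀ = 39.37 ft/s
v_ground = 39.37 ft/s (downward)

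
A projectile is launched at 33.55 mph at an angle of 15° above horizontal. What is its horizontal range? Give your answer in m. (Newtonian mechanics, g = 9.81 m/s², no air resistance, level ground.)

v₀ = 33.55 mph × 0.44704 = 14.9982 m/s
R = v₀² × sin(2θ) / g = 14.9982² × sin(2 × 15°) / 9.81 = 224.946 × 0.5 / 9.81 = 11.47 m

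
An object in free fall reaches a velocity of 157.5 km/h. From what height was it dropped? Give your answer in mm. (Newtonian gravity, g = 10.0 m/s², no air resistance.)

v = 157.5 km/h × 0.2777777777777778 = 43.75 m/s
h = v² / (2g) = 43.75² / (2 × 10.0) = 95.7031 m
h = 95.7031 m / 0.001 = 95700 mm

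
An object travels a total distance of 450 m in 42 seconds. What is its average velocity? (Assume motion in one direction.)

v_avg = Δd / Δt = 450 / 42 = 10.71 m/s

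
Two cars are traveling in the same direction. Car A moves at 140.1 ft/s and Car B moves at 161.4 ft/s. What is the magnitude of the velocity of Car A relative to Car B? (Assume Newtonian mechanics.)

v_rel = |v_A - v_B| = |140.1 - 161.4| = 21.3 ft/s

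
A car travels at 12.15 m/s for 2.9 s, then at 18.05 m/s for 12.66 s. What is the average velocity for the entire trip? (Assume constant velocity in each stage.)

d₁ = v₁t₁ = 12.15 × 2.9 = 35.235 m
d₂ = v₂t₂ = 18.05 × 12.66 = 228.513 m
d_total = 263.748 m, t_total = 15.56 s
v_avg = d_total/t_total = 263.748/15.56 = 16.95 m/s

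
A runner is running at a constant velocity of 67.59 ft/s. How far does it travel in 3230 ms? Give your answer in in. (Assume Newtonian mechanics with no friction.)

v = 67.59 ft/s × 0.3048 = 20.6014 m/s
t = 3230 ms × 0.001 = 3.23 s
d = v × t = 20.6014 × 3.23 = 66.5425 m
d = 66.5425 m / 0.0254 = 2620 in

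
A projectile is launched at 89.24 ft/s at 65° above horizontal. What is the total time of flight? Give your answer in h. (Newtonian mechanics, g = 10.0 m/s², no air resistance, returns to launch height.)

v₀ = 89.24 ft/s × 0.3048 = 27.2004 m/s
T = 2 × v₀ × sin(θ) / g = 2 × 27.2004 × sin(65°) / 10.0 = 2 × 27.2004 × 0.906308 / 10.0 = 4.93039 s
T = 4.93039 s / 3600.0 = 0.00137 h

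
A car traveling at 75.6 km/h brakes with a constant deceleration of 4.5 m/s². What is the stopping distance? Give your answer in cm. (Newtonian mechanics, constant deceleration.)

v₀ = 75.6 km/h × 0.2777777777777778 = 21.0 m/s
d = v₀² / (2a) = 21.0² / (2 × 4.5) = 441.0 / 9.0 = 49.0 m
d = 49.0 m / 0.01 = 4900 cm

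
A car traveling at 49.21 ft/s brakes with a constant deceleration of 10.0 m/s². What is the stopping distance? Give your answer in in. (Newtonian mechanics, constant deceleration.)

v₀ = 49.21 ft/s × 0.3048 = 14.9992 m/s
d = v₀² / (2a) = 14.9992² / (2 × 10.0) = 224.976 / 20.0 = 11.2488 m
d = 11.2488 m / 0.0254 = 442.9 in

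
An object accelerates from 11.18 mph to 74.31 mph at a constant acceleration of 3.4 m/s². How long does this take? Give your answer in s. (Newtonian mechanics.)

v₀ = 11.18 mph × 0.44704 = 4.99791 m/s
v = 74.31 mph × 0.44704 = 33.2195 m/s
t = (v - v₀) / a = (33.2195 - 4.99791) / 3.4 = 8.3 s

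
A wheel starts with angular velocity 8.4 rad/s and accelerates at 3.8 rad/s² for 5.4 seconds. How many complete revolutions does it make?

θ = ω₀t + ½αt² = 8.4×5.4 + ½×3.8×5.4² = 100.764 rad
Total revolutions = θ/(2π) = 100.764/(2π) = 16.04
Complete revolutions = ⌊16.04⌋ = 16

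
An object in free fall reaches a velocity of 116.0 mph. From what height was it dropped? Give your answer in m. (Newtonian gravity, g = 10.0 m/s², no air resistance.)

v = 116.0 mph × 0.44704 = 51.8566 m/s
h = v² / (2g) = 51.8566² / (2 × 10.0) = 134.5 m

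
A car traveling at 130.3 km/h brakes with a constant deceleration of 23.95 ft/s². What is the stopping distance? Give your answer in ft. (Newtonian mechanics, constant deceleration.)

v₀ = 130.3 km/h × 0.2777777777777778 = 36.1944 m/s
a = 23.95 ft/s² × 0.3048 = 7.29996 m/s²
d = v₀² / (2a) = 36.1944² / (2 × 7.29996) = 1310.03 / 14.5999 = 89.7287 m
d = 89.7287 m / 0.3048 = 294.4 ft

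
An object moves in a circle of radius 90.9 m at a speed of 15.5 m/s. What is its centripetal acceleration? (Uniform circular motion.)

a_c = v²/r = 15.5²/90.9 = 240.25/90.9 = 2.64 m/s²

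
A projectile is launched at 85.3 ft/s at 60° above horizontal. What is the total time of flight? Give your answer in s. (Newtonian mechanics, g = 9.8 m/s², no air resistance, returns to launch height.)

v₀ = 85.3 ft/s × 0.3048 = 25.9994 m/s
T = 2 × v₀ × sin(θ) / g = 2 × 25.9994 × sin(60°) / 9.8 = 2 × 25.9994 × 0.866025 / 9.8 = 4.595 s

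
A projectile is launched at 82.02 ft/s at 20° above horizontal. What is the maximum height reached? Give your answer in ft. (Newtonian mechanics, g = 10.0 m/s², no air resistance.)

v₀ = 82.02 ft/s × 0.3048 = 24.9997 m/s
H = v₀² × sin²(θ) / (2g) = 24.9997² × sin(20°)² / (2 × 10.0) = 624.985 × 0.116978 / 20.0 = 3.65547 m
H = 3.65547 m / 0.3048 = 11.99 ft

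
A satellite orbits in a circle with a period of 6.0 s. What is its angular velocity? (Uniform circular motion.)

ω = 2π/T = 2π/6.0 = 1.0472 rad/s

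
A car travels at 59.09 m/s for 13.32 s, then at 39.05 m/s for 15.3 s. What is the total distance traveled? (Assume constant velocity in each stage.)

d₁ = v₁t₁ = 59.09 × 13.32 = 787.0788 m
d₂ = v₂t₂ = 39.05 × 15.3 = 597.465 m
d_total = 787.0788 + 597.465 = 1384.54 m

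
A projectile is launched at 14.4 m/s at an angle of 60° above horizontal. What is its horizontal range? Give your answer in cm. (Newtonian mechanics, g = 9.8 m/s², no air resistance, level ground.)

R = v₀² × sin(2θ) / g = 14.4² × sin(2 × 60°) / 9.8 = 207.36 × 0.866025 / 9.8 = 18.3244 m
R = 18.3244 m / 0.01 = 1832 cm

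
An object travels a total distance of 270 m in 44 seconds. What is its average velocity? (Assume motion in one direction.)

v_avg = Δd / Δt = 270 / 44 = 6.14 m/s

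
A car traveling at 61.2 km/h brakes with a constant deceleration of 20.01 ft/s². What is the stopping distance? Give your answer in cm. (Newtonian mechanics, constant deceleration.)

v₀ = 61.2 km/h × 0.2777777777777778 = 17.0 m/s
a = 20.01 ft/s² × 0.3048 = 6.09905 m/s²
d = v₀² / (2a) = 17.0² / (2 × 6.09905) = 289.0 / 12.1981 = 23.6922 m
d = 23.6922 m / 0.01 = 2369 cm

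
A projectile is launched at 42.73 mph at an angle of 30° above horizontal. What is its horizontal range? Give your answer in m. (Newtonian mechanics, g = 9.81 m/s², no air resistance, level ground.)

v₀ = 42.73 mph × 0.44704 = 19.102 m/s
R = v₀² × sin(2θ) / g = 19.102² × sin(2 × 30°) / 9.81 = 364.886 × 0.866025 / 9.81 = 32.21 m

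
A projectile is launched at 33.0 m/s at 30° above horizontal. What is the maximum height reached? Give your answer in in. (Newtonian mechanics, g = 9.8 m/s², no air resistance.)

H = v₀² × sin²(θ) / (2g) = 33.0² × sin(30°)² / (2 × 9.8) = 1089.0 × 0.25 / 19.6 = 13.8903 m
H = 13.8903 m / 0.0254 = 546.9 in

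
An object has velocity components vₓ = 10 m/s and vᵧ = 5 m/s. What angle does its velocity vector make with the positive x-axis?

θ = arctan(vᵧ/vₓ) = arctan(5/10) = 26.57°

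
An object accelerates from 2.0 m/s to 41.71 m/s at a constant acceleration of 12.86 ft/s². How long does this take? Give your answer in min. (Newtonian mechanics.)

a = 12.86 ft/s² × 0.3048 = 3.91973 m/s²
t = (v - v₀) / a = (41.71 - 2.0) / 3.91973 = 10.1308 s
t = 10.1308 s / 60.0 = 0.1688 min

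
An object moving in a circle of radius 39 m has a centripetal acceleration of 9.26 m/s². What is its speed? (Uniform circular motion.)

v = √(a_c × r) = √(9.26 × 39) = 19.0 m/s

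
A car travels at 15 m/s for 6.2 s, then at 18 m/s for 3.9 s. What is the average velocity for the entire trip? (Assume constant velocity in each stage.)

d₁ = v₁t₁ = 15 × 6.2 = 93.0 m
d₂ = v₂t₂ = 18 × 3.9 = 70.2 m
d_total = 163.2 m, t_total = 10.1 s
v_avg = d_total/t_total = 163.2/10.1 = 16.16 m/s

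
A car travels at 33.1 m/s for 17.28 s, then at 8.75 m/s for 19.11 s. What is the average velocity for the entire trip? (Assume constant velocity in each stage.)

d₁ = v₁t₁ = 33.1 × 17.28 = 571.968 m
d₂ = v₂t₂ = 8.75 × 19.11 = 167.2125 m
d_total = 739.1805 m, t_total = 36.39 s
v_avg = d_total/t_total = 739.1805/36.39 = 20.31 m/s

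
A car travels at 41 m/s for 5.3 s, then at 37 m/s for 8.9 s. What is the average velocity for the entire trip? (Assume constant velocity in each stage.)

d₁ = v₁t₁ = 41 × 5.3 = 217.3 m
d₂ = v₂t₂ = 37 × 8.9 = 329.3 m
d_total = 546.6 m, t_total = 14.2 s
v_avg = d_total/t_total = 546.6/14.2 = 38.49 m/s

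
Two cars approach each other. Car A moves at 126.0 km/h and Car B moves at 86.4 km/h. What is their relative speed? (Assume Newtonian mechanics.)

v_rel = v_A + v_B = 126.0 + 86.4 = 212.4 km/h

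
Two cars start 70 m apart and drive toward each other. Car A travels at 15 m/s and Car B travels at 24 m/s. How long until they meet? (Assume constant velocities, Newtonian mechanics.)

Combined speed: v_combined = 15 + 24 = 39 m/s
Time to meet: t = d/v_combined = 70/39 = 1.79 s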